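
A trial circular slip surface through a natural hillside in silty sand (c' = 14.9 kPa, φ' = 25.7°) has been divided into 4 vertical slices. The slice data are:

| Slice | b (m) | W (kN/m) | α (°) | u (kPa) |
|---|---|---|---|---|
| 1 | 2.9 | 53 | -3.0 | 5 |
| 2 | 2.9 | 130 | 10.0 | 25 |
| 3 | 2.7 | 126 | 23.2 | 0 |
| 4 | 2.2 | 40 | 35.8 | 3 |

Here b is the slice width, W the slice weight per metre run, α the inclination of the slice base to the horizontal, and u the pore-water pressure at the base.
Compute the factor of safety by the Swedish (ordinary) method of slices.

Ordinary method of slices: FS = Σ[c'·Δl_i + (W_i cosα_i − u_i·Δl_i)·tanφ'] / Σ W_i sinα_i, with Δl_i = b_i / cosα_i.
Slice 1: Δl = 2.9/cos(-3.0°) = 2.904 m; N'_1 = 53·cos(-3.0°) − 5·2.904 = 38.4; c'Δl = 43.27; W sinα = -2.8
Slice 2: Δl = 2.9/cos10.0° = 2.945 m; N'_2 = 130·cos10.0° − 25·2.945 = 54.4; c'Δl = 43.88; W sinα = 22.6
Slice 3: Δl = 2.7/cos23.2° = 2.938 m; N'_3 = 126·cos23.2° − 0·2.938 = 115.8; c'Δl = 43.77; W sinα = 49.6
Slice 4: Δl = 2.2/cos35.8° = 2.712 m; N'_4 = 40·cos35.8° − 3·2.712 = 24.3; c'Δl = 40.42; W sinα = 23.4
Σc'Δl = 171.3 kN/m; ΣN' = 232.9 kN/m; ΣW sinα = 92.8 kN/m
Resisting = 171.3 + 232.9·tan25.7° = 171.3 + 112.1 = 283.4 kN/m
FS = 283.4 / 92.8 = 3.053

FS = 3.05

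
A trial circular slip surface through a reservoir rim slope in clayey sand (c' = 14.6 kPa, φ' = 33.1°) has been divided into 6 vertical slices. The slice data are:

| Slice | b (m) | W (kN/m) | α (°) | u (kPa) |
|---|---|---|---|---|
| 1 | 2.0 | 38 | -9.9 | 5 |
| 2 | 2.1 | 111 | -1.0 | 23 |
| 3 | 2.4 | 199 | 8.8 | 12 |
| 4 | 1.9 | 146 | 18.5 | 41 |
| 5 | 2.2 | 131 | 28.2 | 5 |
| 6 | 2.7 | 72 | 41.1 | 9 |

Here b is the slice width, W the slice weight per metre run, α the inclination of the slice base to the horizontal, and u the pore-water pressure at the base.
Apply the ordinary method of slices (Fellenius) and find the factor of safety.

FS = 2.82

Ordinary method of slices: FS = Σ[c'·Δl_i + (W_i cosα_i − u_i·Δl_i)·tanφ'] / Σ W_i sinα_i, with Δl_i = b_i / cosα_i.
Slice 1: Δl = 2.0/cos(-9.9°) = 2.030 m; N'_1 = 38·cos(-9.9°) − 5·2.030 = 27.3; c'Δl = 29.64; W sinα = -6.5
Slice 2: Δl = 2.1/cos(-1.0°) = 2.100 m; N'_2 = 111·cos(-1.0°) − 23·2.100 = 62.7; c'Δl = 30.66; W sinα = -1.9
Slice 3: Δl = 2.4/cos8.8° = 2.429 m; N'_3 = 199·cos8.8° − 12·2.429 = 167.5; c'Δl = 35.46; W sinα = 30.4
Slice 4: Δl = 1.9/cos18.5° = 2.004 m; N'_4 = 146·cos18.5° − 41·2.004 = 56.3; c'Δl = 29.25; W sinα = 46.3
Slice 5: Δl = 2.2/cos28.2° = 2.496 m; N'_5 = 131·cos28.2° − 5·2.496 = 103.0; c'Δl = 36.45; W sinα = 61.9
Slice 6: Δl = 2.7/cos41.1° = 3.583 m; N'_6 = 72·cos41.1° − 9·3.583 = 22.0; c'Δl = 52.31; W sinα = 47.3
Σc'Δl = 213.8 kN/m; ΣN' = 438.8 kN/m; ΣW sinα = 177.5 kN/m
Resisting = 213.8 + 438.8·tan33.1° = 213.8 + 286.0 = 499.8 kN/m
FS = 499.8 / 177.5 = 2.815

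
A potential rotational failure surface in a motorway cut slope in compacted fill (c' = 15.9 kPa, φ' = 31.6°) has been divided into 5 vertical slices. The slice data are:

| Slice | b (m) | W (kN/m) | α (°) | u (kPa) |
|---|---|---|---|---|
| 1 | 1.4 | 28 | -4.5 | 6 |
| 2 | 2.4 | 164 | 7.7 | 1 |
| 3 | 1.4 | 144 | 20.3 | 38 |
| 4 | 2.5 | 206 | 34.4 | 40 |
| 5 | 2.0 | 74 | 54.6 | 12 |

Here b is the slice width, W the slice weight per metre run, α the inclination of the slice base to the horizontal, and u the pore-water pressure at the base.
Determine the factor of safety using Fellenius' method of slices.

FS = 1.53

Ordinary method of slices: FS = Σ[c'·Δl_i + (W_i cosα_i − u_i·Δl_i)·tanφ'] / Σ W_i sinα_i, with Δl_i = b_i / cosα_i.
Slice 1: Δl = 1.4/cos(-4.5°) = 1.404 m; N'_1 = 28·cos(-4.5°) − 6·1.404 = 19.5; c'Δl = 22.33; W sinα = -2.2
Slice 2: Δl = 2.4/cos7.7° = 2.422 m; N'_2 = 164·cos7.7° − 1·2.422 = 160.1; c'Δl = 38.51; W sinα = 22.0
Slice 3: Δl = 1.4/cos20.3° = 1.493 m; N'_3 = 144·cos20.3° − 38·1.493 = 78.3; c'Δl = 23.73; W sinα = 50.0
Slice 4: Δl = 2.5/cos34.4° = 3.030 m; N'_4 = 206·cos34.4° − 40·3.030 = 48.8; c'Δl = 48.18; W sinα = 116.4
Slice 5: Δl = 2.0/cos54.6° = 3.453 m; N'_5 = 74·cos54.6° − 12·3.453 = 1.4; c'Δl = 54.90; W sinα = 60.3
Σc'Δl = 187.6 kN/m; ΣN' = 308.1 kN/m; ΣW sinα = 246.4 kN/m
Resisting = 187.6 + 308.1·tan31.6° = 187.6 + 189.6 = 377.2 kN/m
FS = 377.2 / 246.4 = 1.531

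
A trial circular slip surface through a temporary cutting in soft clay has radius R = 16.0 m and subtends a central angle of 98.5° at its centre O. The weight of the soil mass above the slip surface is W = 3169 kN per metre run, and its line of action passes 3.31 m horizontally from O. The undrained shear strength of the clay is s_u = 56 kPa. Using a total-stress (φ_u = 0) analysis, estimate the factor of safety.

FS = 2.35

Taking moments about the centre O, the resisting moment is provided by the undrained shear strength acting along the arc:
Arc length L_a = R·θ = 16.0·(98.5°·π/180) = 16.0·1.7191 = 27.51 m
M_R = s_u·L_a·R = 56·27.51·16.0 = 24645.7 kN·m/m
M_D = W·d = 3169·3.31 = 10489.4 kN·m/m
FS = M_R / M_D = 24645.7 / 10489.4 = 2.350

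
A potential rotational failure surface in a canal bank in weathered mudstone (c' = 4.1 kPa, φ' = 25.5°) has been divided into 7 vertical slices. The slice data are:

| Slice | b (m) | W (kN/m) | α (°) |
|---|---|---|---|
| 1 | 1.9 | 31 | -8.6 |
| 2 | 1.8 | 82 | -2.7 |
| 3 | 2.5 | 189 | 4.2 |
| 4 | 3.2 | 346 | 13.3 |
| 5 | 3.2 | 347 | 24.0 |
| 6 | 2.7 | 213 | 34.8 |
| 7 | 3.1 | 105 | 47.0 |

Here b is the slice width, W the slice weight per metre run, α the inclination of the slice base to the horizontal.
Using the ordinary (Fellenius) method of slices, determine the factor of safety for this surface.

FS = 1.55

Ordinary method of slices: FS = Σ[c'·Δl_i + (W_i cosα_i)·tanφ'] / Σ W_i sinα_i, with Δl_i = b_i / cosα_i.
Slice 1: Δl = 1.9/cos(-8.6°) = 1.922 m; N'_1 = 31·cos(-8.6°) = 30.7; c'Δl = 7.88; W sinα = -4.6
Slice 2: Δl = 1.8/cos(-2.7°) = 1.802 m; N'_2 = 82·cos(-2.7°) = 81.9; c'Δl = 7.39; W sinα = -3.9
Slice 3: Δl = 2.5/cos4.2° = 2.507 m; N'_3 = 189·cos4.2° = 188.5; c'Δl = 10.28; W sinα = 13.8
Slice 4: Δl = 3.2/cos13.3° = 3.288 m; N'_4 = 346·cos13.3° = 336.7; c'Δl = 13.48; W sinα = 79.6
Slice 5: Δl = 3.2/cos24.0° = 3.503 m; N'_5 = 347·cos24.0° = 317.0; c'Δl = 14.36; W sinα = 141.1
Slice 6: Δl = 2.7/cos34.8° = 3.288 m; N'_6 = 213·cos34.8° = 174.9; c'Δl = 13.48; W sinα = 121.6
Slice 7: Δl = 3.1/cos47.0° = 4.545 m; N'_7 = 105·cos47.0° = 71.6; c'Δl = 18.64; W sinα = 76.8
Σc'Δl = 85.5 kN/m; ΣN' = 1201.3 kN/m; ΣW sinα = 424.4 kN/m
Resisting = 85.5 + 1201.3·tan25.5° = 85.5 + 573.0 = 658.5 kN/m
FS = 658.5 / 424.4 = 1.551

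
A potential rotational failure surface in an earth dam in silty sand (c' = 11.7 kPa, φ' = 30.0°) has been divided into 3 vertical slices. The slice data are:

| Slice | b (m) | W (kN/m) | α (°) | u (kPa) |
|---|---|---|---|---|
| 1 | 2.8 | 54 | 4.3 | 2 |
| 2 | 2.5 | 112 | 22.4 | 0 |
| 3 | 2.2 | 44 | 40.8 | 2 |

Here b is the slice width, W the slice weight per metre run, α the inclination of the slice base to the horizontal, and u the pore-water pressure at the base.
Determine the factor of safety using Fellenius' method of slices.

FS = 2.68

Ordinary method of slices: FS = Σ[c'·Δl_i + (W_i cosα_i − u_i·Δl_i)·tanφ'] / Σ W_i sinα_i, with Δl_i = b_i / cosα_i.
Slice 1: Δl = 2.8/cos4.3° = 2.808 m; N'_1 = 54·cos4.3° − 2·2.808 = 48.2; c'Δl = 32.85; W sinα = 4.0
Slice 2: Δl = 2.5/cos22.4° = 2.704 m; N'_2 = 112·cos22.4° − 0·2.704 = 103.5; c'Δl = 31.64; W sinα = 42.7
Slice 3: Δl = 2.2/cos40.8° = 2.906 m; N'_3 = 44·cos40.8° − 2·2.906 = 27.5; c'Δl = 34.00; W sinα = 28.8
Σc'Δl = 98.5 kN/m; ΣN' = 179.3 kN/m; ΣW sinα = 75.5 kN/m
Resisting = 98.5 + 179.3·tan30.0° = 98.5 + 103.5 = 202.0 kN/m
FS = 202.0 / 75.5 = 2.676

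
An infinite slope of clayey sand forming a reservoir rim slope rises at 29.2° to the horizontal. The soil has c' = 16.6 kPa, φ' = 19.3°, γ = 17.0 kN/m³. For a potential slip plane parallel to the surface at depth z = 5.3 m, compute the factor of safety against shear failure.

For an infinite slope with a slip plane parallel to the surface (no pore pressure): FS = [c' + γz cos²β tanφ'] / [γz sinβ cosβ].
γz = 17.0·5.3 = 90.10 kN/m²
Numerator = 16.6 + 90.10·cos²29.2°·tan19.3° = 16.6 + 90.10·0.7620·0.3502 = 40.643 kPa
Denominator = 90.10·sin29.2°·cos29.2° = 90.10·0.4879·0.8729 = 38.370 kPa
FS = 40.643 / 38.370 = 1.059

FS = 1.06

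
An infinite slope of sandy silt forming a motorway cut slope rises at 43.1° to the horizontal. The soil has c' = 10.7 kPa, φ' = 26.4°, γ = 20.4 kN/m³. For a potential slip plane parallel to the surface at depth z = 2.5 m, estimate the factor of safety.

For an infinite slope with a slip plane parallel to the surface (no pore pressure): FS = [c' + γz cos²β tanφ'] / [γz sinβ cosβ].
γz = 20.4·2.5 = 51.00 kN/m²
Numerator = 10.7 + 51.00·cos²43.1°·tan26.4° = 10.7 + 51.00·0.5331·0.4964 = 24.197 kPa
Denominator = 51.00·sin43.1°·cos43.1° = 51.00·0.6833·0.7302 = 25.444 kPa
FS = 24.197 / 25.444 = 0.951

FS = 0.95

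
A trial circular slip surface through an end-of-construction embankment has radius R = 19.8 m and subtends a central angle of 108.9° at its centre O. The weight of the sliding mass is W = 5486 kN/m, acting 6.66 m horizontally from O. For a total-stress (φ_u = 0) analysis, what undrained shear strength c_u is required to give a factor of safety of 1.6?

c_u = 78.5 kPa

FS = c_u·L_a·R / (W·d), so c_u = FS·W·d / (L_a·R).
Arc length L_a = R·θ = 19.8·(108.9°·π/180) = 19.8·1.9007 = 37.63 m
c_u = 1.6·5486·6.66 / (37.63·19.8) = 58458.8 / 745.14 = 78.45 kPa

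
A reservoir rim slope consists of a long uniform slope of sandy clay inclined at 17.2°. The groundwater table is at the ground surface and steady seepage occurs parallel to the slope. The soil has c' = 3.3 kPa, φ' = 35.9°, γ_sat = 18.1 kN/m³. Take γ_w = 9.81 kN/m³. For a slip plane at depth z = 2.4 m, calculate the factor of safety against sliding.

With seepage parallel to the slope and the water table at the surface, the effective normal stress on the slip plane uses the buoyant unit weight γ' = γ_sat − γ_w while the driving shear stress uses γ_sat:
FS = [c' + γ' z cos²β tanφ'] / [γ_sat z sinβ cosβ]
γ' = 18.1 − 9.81 = 8.29 kN/m³
Numerator = 3.3 + 8.29·2.4·cos²17.2°·tan35.9° = 3.3 + 8.29·2.4·0.9126·0.7239 = 16.443 kPa
Denominator = 18.1·2.4·sin17.2°·cos17.2° = 18.1·2.4·0.2957·0.9553 = 12.271 kPa
FS = 16.443 / 12.271 = 1.340

FS = 1.34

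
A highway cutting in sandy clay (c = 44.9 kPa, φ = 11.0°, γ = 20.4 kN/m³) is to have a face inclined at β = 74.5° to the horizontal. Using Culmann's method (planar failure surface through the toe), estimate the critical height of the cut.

Culmann's analysis gives the critical failure plane at α_cr = (β + φ)/2 = (74.5 + 11.0)/2 = 42.8°, and the critical height
H_c = (4c/γ) · sinβ cosφ / [1 − cos(β − φ)]
    = (4·44.9/20.4) · sin74.5°·cos11.0° / [1 − cos(63.5°)]
    = 8.804 · 0.9636·0.9816 / [1 − 0.4462]
    = 8.804 · 0.9459 / 0.5538
    = 15.04 m

H_c = 15.04 m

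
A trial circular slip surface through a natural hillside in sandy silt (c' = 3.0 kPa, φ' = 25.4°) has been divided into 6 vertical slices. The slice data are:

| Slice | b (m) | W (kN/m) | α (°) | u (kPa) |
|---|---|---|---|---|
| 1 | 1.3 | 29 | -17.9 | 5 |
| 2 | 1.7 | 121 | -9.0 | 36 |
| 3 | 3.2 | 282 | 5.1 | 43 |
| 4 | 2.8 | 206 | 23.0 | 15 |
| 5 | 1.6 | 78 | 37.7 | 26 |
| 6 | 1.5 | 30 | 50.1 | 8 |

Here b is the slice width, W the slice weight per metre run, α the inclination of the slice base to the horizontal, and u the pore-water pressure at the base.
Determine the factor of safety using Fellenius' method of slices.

Ordinary method of slices: FS = Σ[c'·Δl_i + (W_i cosα_i − u_i·Δl_i)·tanφ'] / Σ W_i sinα_i, with Δl_i = b_i / cosα_i.
Slice 1: Δl = 1.3/cos(-17.9°) = 1.366 m; N'_1 = 29·cos(-17.9°) − 5·1.366 = 20.8; c'Δl = 4.10; W sinα = -8.9
Slice 2: Δl = 1.7/cos(-9.0°) = 1.721 m; N'_2 = 121·cos(-9.0°) − 36·1.721 = 57.5; c'Δl = 5.16; W sinα = -18.9
Slice 3: Δl = 3.2/cos5.1° = 3.213 m; N'_3 = 282·cos5.1° − 43·3.213 = 142.7; c'Δl = 9.64; W sinα = 25.1
Slice 4: Δl = 2.8/cos23.0° = 3.042 m; N'_4 = 206·cos23.0° − 15·3.042 = 144.0; c'Δl = 9.13; W sinα = 80.5
Slice 5: Δl = 1.6/cos37.7° = 2.022 m; N'_5 = 78·cos37.7° − 26·2.022 = 9.1; c'Δl = 6.07; W sinα = 47.7
Slice 6: Δl = 1.5/cos50.1° = 2.338 m; N'_6 = 30·cos50.1° − 8·2.338 = 0.5; c'Δl = 7.02; W sinα = 23.0
Σc'Δl = 41.1 kN/m; ΣN' = 374.7 kN/m; ΣW sinα = 148.4 kN/m
Resisting = 41.1 + 374.7·tan25.4° = 41.1 + 177.9 = 219.0 kN/m
FS = 219.0 / 148.4 = 1.476

FS = 1.48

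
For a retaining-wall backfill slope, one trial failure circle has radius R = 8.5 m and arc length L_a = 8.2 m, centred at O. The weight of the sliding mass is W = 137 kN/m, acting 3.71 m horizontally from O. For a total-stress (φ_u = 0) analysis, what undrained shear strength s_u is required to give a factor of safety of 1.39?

s_u = 10.1 kPa

FS = s_u·L_a·R / (W·d), so s_u = FS·W·d / (L_a·R).
s_u = 1.39·137·3.71 / (8.20·8.5) = 706.5 / 69.70 = 10.14 kPa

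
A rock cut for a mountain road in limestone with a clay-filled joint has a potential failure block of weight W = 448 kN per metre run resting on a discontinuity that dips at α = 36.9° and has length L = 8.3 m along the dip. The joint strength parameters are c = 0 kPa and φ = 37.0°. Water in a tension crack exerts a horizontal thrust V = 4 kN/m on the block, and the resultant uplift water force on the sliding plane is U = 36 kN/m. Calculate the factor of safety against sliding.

FS = 0.89

Resolving the block weight along and normal to the plane and applying the Mohr–Coulomb strength on the joint:
N' = W cosα − U − V sinα = 448·cos36.9° − 36 − 4·sin36.9° = 319.9 kN/m
Driving force T = W sinα + V cosα = 448·sin36.9° + 4·cos36.9° = 272.2 kN/m
Resisting force R = c·L + N'·tanφ = 0·8.3 + 319.9·tan37.0° = 0.0 + 241.0 = 241.0 kN/m
FS = R / T = 241.0 / 272.2 = 0.886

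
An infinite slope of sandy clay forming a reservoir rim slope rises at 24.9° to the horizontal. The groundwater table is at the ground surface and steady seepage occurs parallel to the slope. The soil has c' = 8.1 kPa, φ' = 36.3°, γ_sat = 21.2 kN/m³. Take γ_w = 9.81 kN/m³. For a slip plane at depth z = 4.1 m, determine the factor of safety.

With seepage parallel to the slope and the water table at the surface, the effective normal stress on the slip plane uses the buoyant unit weight γ' = γ_sat − γ_w while the driving shear stress uses γ_sat:
FS = [c' + γ' z cos²β tanφ'] / [γ_sat z sinβ cosβ]
γ' = 21.2 − 9.81 = 11.39 kN/m³
Numerator = 8.1 + 11.39·4.1·cos²24.9°·tan36.3° = 8.1 + 11.39·4.1·0.8227·0.7346 = 36.323 kPa
Denominator = 21.2·4.1·sin24.9°·cos24.9° = 21.2·4.1·0.4210·0.9070 = 33.195 kPa
FS = 36.323 / 33.195 = 1.094

FS = 1.09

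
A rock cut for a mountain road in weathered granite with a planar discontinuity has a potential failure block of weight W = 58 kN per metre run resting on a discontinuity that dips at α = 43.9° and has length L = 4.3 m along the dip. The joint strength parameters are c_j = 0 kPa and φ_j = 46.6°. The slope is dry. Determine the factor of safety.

FS = 1.10

Resolving the block weight along and normal to the plane and applying the Mohr–Coulomb strength on the joint:
N' = W cosα = 58·cos43.9° = 41.8 kN/m
Driving force T = W sinα = 58·sin43.9° = 40.2 kN/m
Resisting force R = c_j·L + N'·tanφ_j = 0·4.3 + 41.8·tan46.6° = 0.0 + 44.2 = 44.2 kN/m
FS = R / T = 44.2 / 40.2 = 1.099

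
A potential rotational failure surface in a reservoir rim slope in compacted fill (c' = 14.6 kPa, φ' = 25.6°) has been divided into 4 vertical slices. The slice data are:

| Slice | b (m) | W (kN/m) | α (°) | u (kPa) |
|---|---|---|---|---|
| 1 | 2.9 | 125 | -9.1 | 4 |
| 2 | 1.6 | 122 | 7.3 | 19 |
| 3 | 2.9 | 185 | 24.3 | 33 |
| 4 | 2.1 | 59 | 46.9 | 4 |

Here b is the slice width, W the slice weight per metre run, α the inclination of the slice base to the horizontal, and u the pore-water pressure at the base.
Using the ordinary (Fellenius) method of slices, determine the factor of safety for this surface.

Ordinary method of slices: FS = Σ[c'·Δl_i + (W_i cosα_i − u_i·Δl_i)·tanφ'] / Σ W_i sinα_i, with Δl_i = b_i / cosα_i.
Slice 1: Δl = 2.9/cos(-9.1°) = 2.937 m; N'_1 = 125·cos(-9.1°) − 4·2.937 = 111.7; c'Δl = 42.88; W sinα = -19.8
Slice 2: Δl = 1.6/cos7.3° = 1.613 m; N'_2 = 122·cos7.3° − 19·1.613 = 90.4; c'Δl = 23.55; W sinα = 15.5
Slice 3: Δl = 2.9/cos24.3° = 3.182 m; N'_3 = 185·cos24.3° − 33·3.182 = 63.6; c'Δl = 46.46; W sinα = 76.1
Slice 4: Δl = 2.1/cos46.9° = 3.073 m; N'_4 = 59·cos46.9° − 4·3.073 = 28.0; c'Δl = 44.87; W sinα = 43.1
Σc'Δl = 157.8 kN/m; ΣN' = 293.7 kN/m; ΣW sinα = 114.9 kN/m
Resisting = 157.8 + 293.7·tan25.6° = 157.8 + 140.7 = 298.5 kN/m
FS = 298.5 / 114.9 = 2.597

FS = 2.60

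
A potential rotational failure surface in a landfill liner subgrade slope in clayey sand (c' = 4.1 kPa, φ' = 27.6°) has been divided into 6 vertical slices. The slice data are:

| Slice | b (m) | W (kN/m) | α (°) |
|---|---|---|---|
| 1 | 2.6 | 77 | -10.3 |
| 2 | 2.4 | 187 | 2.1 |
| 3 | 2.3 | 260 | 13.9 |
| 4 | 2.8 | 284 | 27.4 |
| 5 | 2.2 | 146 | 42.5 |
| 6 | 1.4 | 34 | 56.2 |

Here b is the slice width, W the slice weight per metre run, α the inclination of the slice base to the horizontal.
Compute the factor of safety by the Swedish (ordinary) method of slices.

FS = 1.70

Ordinary method of slices: FS = Σ[c'·Δl_i + (W_i cosα_i)·tanφ'] / Σ W_i sinα_i, with Δl_i = b_i / cosα_i.
Slice 1: Δl = 2.6/cos(-10.3°) = 2.643 m; N'_1 = 77·cos(-10.3°) = 75.8; c'Δl = 10.83; W sinα = -13.8
Slice 2: Δl = 2.4/cos2.1° = 2.402 m; N'_2 = 187·cos2.1° = 186.9; c'Δl = 9.85; W sinα = 6.9
Slice 3: Δl = 2.3/cos13.9° = 2.369 m; N'_3 = 260·cos13.9° = 252.4; c'Δl = 9.71; W sinα = 62.5
Slice 4: Δl = 2.8/cos27.4° = 3.154 m; N'_4 = 284·cos27.4° = 252.1; c'Δl = 12.93; W sinα = 130.7
Slice 5: Δl = 2.2/cos42.5° = 2.984 m; N'_5 = 146·cos42.5° = 107.6; c'Δl = 12.23; W sinα = 98.6
Slice 6: Δl = 1.4/cos56.2° = 2.517 m; N'_6 = 34·cos56.2° = 18.9; c'Δl = 10.32; W sinα = 28.3
Σc'Δl = 65.9 kN/m; ΣN' = 893.7 kN/m; ΣW sinα = 313.1 kN/m
Resisting = 65.9 + 893.7·tan27.6° = 65.9 + 467.2 = 533.1 kN/m
FS = 533.1 / 313.1 = 1.702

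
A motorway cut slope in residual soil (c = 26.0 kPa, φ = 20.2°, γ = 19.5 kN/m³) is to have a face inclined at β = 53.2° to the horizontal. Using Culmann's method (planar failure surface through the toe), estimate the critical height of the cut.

H_c = 24.84 m

Culmann's analysis gives the critical failure plane at α_cr = (β + φ)/2 = (53.2 + 20.2)/2 = 36.7°, and the critical height
H_c = (4c/γ) · sinβ cosφ / [1 − cos(β − φ)]
    = (4·26.0/19.5) · sin53.2°·cos20.2° / [1 − cos(33.0°)]
    = 5.333 · 0.8007·0.9385 / [1 − 0.8387]
    = 5.333 · 0.7515 / 0.1613
    = 24.84 m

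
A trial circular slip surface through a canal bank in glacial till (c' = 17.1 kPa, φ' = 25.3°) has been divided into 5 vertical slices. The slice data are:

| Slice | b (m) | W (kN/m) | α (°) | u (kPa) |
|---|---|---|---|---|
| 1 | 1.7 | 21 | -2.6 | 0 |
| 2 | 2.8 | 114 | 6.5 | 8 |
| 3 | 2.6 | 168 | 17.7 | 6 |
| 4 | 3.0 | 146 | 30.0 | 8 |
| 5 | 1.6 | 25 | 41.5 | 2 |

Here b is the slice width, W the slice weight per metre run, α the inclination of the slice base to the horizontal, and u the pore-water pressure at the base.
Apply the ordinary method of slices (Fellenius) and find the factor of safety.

Ordinary method of slices: FS = Σ[c'·Δl_i + (W_i cosα_i − u_i·Δl_i)·tanφ'] / Σ W_i sinα_i, with Δl_i = b_i / cosα_i.
Slice 1: Δl = 1.7/cos(-2.6°) = 1.702 m; N'_1 = 21·cos(-2.6°) − 0·1.702 = 21.0; c'Δl = 29.10; W sinα = -1.0
Slice 2: Δl = 2.8/cos6.5° = 2.818 m; N'_2 = 114·cos6.5° − 8·2.818 = 90.7; c'Δl = 48.19; W sinα = 12.9
Slice 3: Δl = 2.6/cos17.7° = 2.729 m; N'_3 = 168·cos17.7° − 6·2.729 = 143.7; c'Δl = 46.67; W sinα = 51.1
Slice 4: Δl = 3.0/cos30.0° = 3.464 m; N'_4 = 146·cos30.0° − 8·3.464 = 98.7; c'Δl = 59.24; W sinα = 73.0
Slice 5: Δl = 1.6/cos41.5° = 2.136 m; N'_5 = 25·cos41.5° − 2·2.136 = 14.5; c'Δl = 36.53; W sinα = 16.6
Σc'Δl = 219.7 kN/m; ΣN' = 368.6 kN/m; ΣW sinα = 152.6 kN/m
Resisting = 219.7 + 368.6·tan25.3° = 219.7 + 174.2 = 393.9 kN/m
FS = 393.9 / 152.6 = 2.582

FS = 2.58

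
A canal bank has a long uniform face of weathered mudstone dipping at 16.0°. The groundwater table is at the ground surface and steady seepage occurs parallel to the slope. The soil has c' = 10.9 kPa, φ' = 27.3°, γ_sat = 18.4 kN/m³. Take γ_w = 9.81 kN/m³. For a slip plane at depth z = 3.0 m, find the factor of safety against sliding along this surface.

FS = 1.59

With seepage parallel to the slope and the water table at the surface, the effective normal stress on the slip plane uses the buoyant unit weight γ' = γ_sat − γ_w while the driving shear stress uses γ_sat:
FS = [c' + γ' z cos²β tanφ'] / [γ_sat z sinβ cosβ]
γ' = 18.4 − 9.81 = 8.59 kN/m³
Numerator = 10.9 + 8.59·3.0·cos²16.0°·tan27.3° = 10.9 + 8.59·3.0·0.9240·0.5161 = 23.190 kPa
Denominator = 18.4·3.0·sin16.0°·cos16.0° = 18.4·3.0·0.2756·0.9613 = 14.626 kPa
FS = 23.190 / 14.626 = 1.586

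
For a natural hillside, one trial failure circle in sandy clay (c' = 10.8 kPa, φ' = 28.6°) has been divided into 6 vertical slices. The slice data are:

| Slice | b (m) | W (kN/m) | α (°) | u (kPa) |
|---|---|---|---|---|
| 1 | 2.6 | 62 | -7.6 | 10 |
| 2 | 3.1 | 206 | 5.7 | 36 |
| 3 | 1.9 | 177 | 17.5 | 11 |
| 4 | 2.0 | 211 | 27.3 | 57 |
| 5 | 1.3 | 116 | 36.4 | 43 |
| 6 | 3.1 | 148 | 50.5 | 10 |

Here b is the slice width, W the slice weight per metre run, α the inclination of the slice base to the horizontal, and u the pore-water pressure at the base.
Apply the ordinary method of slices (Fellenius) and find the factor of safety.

FS = 1.15

Ordinary method of slices: FS = Σ[c'·Δl_i + (W_i cosα_i − u_i·Δl_i)·tanφ'] / Σ W_i sinα_i, with Δl_i = b_i / cosα_i.
Slice 1: Δl = 2.6/cos(-7.6°) = 2.623 m; N'_1 = 62·cos(-7.6°) − 10·2.623 = 35.2; c'Δl = 28.33; W sinα = -8.2
Slice 2: Δl = 3.1/cos5.7° = 3.115 m; N'_2 = 206·cos5.7° − 36·3.115 = 92.8; c'Δl = 33.65; W sinα = 20.5
Slice 3: Δl = 1.9/cos17.5° = 1.992 m; N'_3 = 177·cos17.5° − 11·1.992 = 146.9; c'Δl = 21.52; W sinα = 53.2
Slice 4: Δl = 2.0/cos27.3° = 2.251 m; N'_4 = 211·cos27.3° − 57·2.251 = 59.2; c'Δl = 24.31; W sinα = 96.8
Slice 5: Δl = 1.3/cos36.4° = 1.615 m; N'_5 = 116·cos36.4° − 43·1.615 = 23.9; c'Δl = 17.44; W sinα = 68.8
Slice 6: Δl = 3.1/cos50.5° = 4.874 m; N'_6 = 148·cos50.5° − 10·4.874 = 45.4; c'Δl = 52.64; W sinα = 114.2
Σc'Δl = 177.9 kN/m; ΣN' = 403.5 kN/m; ΣW sinα = 345.3 kN/m
Resisting = 177.9 + 403.5·tan28.6° = 177.9 + 220.0 = 397.9 kN/m
FS = 397.9 / 345.3 = 1.152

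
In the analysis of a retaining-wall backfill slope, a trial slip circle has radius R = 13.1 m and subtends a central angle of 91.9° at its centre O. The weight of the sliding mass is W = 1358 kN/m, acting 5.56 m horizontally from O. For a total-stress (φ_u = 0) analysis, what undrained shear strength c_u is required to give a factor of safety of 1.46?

c_u = 40.0 kPa

FS = c_u·L_a·R / (W·d), so c_u = FS·W·d / (L_a·R).
Arc length L_a = R·θ = 13.1·(91.9°·π/180) = 13.1·1.6040 = 21.01 m
c_u = 1.46·1358·5.56 / (21.01·13.1) = 11023.7 / 275.26 = 40.05 kPa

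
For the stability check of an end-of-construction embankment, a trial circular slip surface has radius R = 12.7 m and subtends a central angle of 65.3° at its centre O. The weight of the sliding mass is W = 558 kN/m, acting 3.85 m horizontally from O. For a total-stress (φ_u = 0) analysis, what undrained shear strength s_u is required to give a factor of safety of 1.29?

FS = s_u·L_a·R / (W·d), so s_u = FS·W·d / (L_a·R).
Arc length L_a = R·θ = 12.7·(65.3°·π/180) = 12.7·1.1397 = 14.47 m
s_u = 1.29·558·3.85 / (14.47·12.7) = 2771.3 / 183.82 = 15.08 kPa

s_u = 15.1 kPa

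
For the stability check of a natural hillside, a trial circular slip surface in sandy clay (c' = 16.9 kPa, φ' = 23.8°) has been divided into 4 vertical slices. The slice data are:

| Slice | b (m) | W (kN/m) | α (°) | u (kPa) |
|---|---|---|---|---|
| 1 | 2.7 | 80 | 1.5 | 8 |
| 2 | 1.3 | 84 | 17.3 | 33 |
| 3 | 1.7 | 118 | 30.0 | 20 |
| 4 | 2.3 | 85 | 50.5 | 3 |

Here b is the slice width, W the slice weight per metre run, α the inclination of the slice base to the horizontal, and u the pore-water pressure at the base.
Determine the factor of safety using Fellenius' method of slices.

FS = 1.66

Ordinary method of slices: FS = Σ[c'·Δl_i + (W_i cosα_i − u_i·Δl_i)·tanφ'] / Σ W_i sinα_i, with Δl_i = b_i / cosα_i.
Slice 1: Δl = 2.7/cos1.5° = 2.701 m; N'_1 = 80·cos1.5° − 8·2.701 = 58.4; c'Δl = 45.65; W sinα = 2.1
Slice 2: Δl = 1.3/cos17.3° = 1.362 m; N'_2 = 84·cos17.3° − 33·1.362 = 35.3; c'Δl = 23.01; W sinα = 25.0
Slice 3: Δl = 1.7/cos30.0° = 1.963 m; N'_3 = 118·cos30.0° − 20·1.963 = 62.9; c'Δl = 33.17; W sinα = 59.0
Slice 4: Δl = 2.3/cos50.5° = 3.616 m; N'_4 = 85·cos50.5° − 3·3.616 = 43.2; c'Δl = 61.11; W sinα = 65.6
Σc'Δl = 162.9 kN/m; ΣN' = 199.8 kN/m; ΣW sinα = 151.7 kN/m
Resisting = 162.9 + 199.8·tan23.8° = 162.9 + 88.1 = 251.1 kN/m
FS = 251.1 / 151.7 = 1.655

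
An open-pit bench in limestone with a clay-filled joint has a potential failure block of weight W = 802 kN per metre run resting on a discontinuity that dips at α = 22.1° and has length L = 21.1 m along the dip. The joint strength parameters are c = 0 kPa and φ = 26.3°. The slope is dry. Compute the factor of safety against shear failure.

Resolving the block weight along and normal to the plane and applying the Mohr–Coulomb strength on the joint:
N' = W cosα = 802·cos22.1° = 743.1 kN/m
Driving force T = W sinα = 802·sin22.1° = 301.7 kN/m
Resisting force R = c·L + N'·tanφ = 0·21.1 + 743.1·tan26.3° = 0.0 + 367.3 = 367.3 kN/m
FS = R / T = 367.3 / 301.7 = 1.217

FS = 1.22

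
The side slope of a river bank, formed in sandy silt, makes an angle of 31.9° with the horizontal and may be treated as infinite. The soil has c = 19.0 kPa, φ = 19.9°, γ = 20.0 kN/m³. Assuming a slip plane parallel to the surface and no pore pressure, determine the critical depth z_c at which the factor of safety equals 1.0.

Setting FS = 1.00 in FS = [c + γz cos²β tanφ] / [γz sinβ cosβ] and solving for z:
z = c / [γ cosβ (FS·sinβ − cosβ·tanφ)]
  = 19.0 / [20.0·cos31.9°·(1.00·sin31.9° − cos31.9°·tan19.9°)]
  = 19.0 / [20.0·0.8490·(1.00·0.5284 − 0.8490·0.3620)]
  = 19.0 / 3.7544 = 5.061 m

z_c = 5.06 m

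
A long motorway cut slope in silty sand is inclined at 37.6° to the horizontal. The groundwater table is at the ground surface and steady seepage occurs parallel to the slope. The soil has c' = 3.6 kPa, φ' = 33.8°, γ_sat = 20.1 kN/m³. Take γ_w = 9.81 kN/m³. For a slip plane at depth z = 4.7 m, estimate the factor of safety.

FS = 0.52

With seepage parallel to the slope and the water table at the surface, the effective normal stress on the slip plane uses the buoyant unit weight γ' = γ_sat − γ_w while the driving shear stress uses γ_sat:
FS = [c' + γ' z cos²β tanφ'] / [γ_sat z sinβ cosβ]
γ' = 20.1 − 9.81 = 10.29 kN/m³
Numerator = 3.6 + 10.29·4.7·cos²37.6°·tan33.8° = 3.6 + 10.29·4.7·0.6277·0.6694 = 23.923 kPa
Denominator = 20.1·4.7·sin37.6°·cos37.6° = 20.1·4.7·0.6101·0.7923 = 45.668 kPa
FS = 23.923 / 45.668 = 0.524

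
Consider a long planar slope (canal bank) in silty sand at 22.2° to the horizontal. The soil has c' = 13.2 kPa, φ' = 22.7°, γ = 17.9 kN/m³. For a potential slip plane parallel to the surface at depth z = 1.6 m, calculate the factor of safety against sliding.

FS = 2.34

For an infinite slope with a slip plane parallel to the surface (no pore pressure): FS = [c' + γz cos²β tanφ'] / [γz sinβ cosβ].
γz = 17.9·1.6 = 28.64 kN/m²
Numerator = 13.2 + 28.64·cos²22.2°·tan22.7° = 13.2 + 28.64·0.8572·0.4183 = 23.470 kPa
Denominator = 28.64·sin22.2°·cos22.2° = 28.64·0.3778·0.9259 = 10.019 kPa
FS = 23.470 / 10.019 = 2.343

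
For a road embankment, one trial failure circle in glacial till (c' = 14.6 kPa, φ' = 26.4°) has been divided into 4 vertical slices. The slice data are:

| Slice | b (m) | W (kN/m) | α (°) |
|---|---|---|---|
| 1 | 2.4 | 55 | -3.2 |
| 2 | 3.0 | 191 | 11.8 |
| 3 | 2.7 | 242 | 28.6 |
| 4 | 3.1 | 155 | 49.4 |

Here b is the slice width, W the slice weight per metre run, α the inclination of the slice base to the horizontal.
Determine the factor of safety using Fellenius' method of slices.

Ordinary method of slices: FS = Σ[c'·Δl_i + (W_i cosα_i)·tanφ'] / Σ W_i sinα_i, with Δl_i = b_i / cosα_i.
Slice 1: Δl = 2.4/cos(-3.2°) = 2.404 m; N'_1 = 55·cos(-3.2°) = 54.9; c'Δl = 35.09; W sinα = -3.1
Slice 2: Δl = 3.0/cos11.8° = 3.065 m; N'_2 = 191·cos11.8° = 187.0; c'Δl = 44.75; W sinα = 39.1
Slice 3: Δl = 2.7/cos28.6° = 3.075 m; N'_3 = 242·cos28.6° = 212.5; c'Δl = 44.90; W sinα = 115.8
Slice 4: Δl = 3.1/cos49.4° = 4.764 m; N'_4 = 155·cos49.4° = 100.9; c'Δl = 69.55; W sinα = 117.7
Σc'Δl = 194.3 kN/m; ΣN' = 555.2 kN/m; ΣW sinα = 269.5 kN/m
Resisting = 194.3 + 555.2·tan26.4° = 194.3 + 275.6 = 469.9 kN/m
FS = 469.9 / 269.5 = 1.743

FS = 1.74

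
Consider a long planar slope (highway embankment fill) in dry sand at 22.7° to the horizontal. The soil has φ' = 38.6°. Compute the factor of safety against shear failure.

FS = 1.91

For a dry cohesionless infinite slope the factor of safety is FS = tanφ' / tanβ.
FS = tan38.6° / tan22.7° = 0.7983 / 0.4183 = 1.908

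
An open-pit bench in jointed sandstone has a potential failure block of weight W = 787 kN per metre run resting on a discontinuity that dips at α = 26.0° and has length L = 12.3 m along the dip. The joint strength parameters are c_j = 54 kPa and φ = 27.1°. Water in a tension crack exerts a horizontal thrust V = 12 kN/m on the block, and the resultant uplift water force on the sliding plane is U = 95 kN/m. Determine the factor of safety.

Resolving the block weight along and normal to the plane and applying the Mohr–Coulomb strength on the joint:
N' = W cosα − U − V sinα = 787·cos26.0° − 95 − 12·sin26.0° = 607.1 kN/m
Driving force T = W sinα + V cosα = 787·sin26.0° + 12·cos26.0° = 355.8 kN/m
Resisting force R = c_j·L + N'·tanφ = 54·12.3 + 607.1·tan27.1° = 664.2 + 310.7 = 974.9 kN/m
FS = R / T = 974.9 / 355.8 = 2.740

FS = 2.74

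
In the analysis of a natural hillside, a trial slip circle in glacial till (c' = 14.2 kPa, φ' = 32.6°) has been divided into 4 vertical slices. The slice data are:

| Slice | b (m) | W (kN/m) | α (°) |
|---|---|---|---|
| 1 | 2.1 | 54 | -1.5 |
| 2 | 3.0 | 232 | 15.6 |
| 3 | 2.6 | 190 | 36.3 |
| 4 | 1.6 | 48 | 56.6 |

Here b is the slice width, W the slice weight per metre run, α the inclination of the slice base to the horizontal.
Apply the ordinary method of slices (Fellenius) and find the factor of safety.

FS = 2.12

Ordinary method of slices: FS = Σ[c'·Δl_i + (W_i cosα_i)·tanφ'] / Σ W_i sinα_i, with Δl_i = b_i / cosα_i.
Slice 1: Δl = 2.1/cos(-1.5°) = 2.101 m; N'_1 = 54·cos(-1.5°) = 54.0; c'Δl = 29.83; W sinα = -1.4
Slice 2: Δl = 3.0/cos15.6° = 3.115 m; N'_2 = 232·cos15.6° = 223.5; c'Δl = 44.23; W sinα = 62.4
Slice 3: Δl = 2.6/cos36.3° = 3.226 m; N'_3 = 190·cos36.3° = 153.1; c'Δl = 45.81; W sinα = 112.5
Slice 4: Δl = 1.6/cos56.6° = 2.907 m; N'_4 = 48·cos56.6° = 26.4; c'Δl = 41.27; W sinα = 40.1
Σc'Δl = 161.1 kN/m; ΣN' = 457.0 kN/m; ΣW sinα = 213.5 kN/m
Resisting = 161.1 + 457.0·tan32.6° = 161.1 + 292.3 = 453.4 kN/m
FS = 453.4 / 213.5 = 2.123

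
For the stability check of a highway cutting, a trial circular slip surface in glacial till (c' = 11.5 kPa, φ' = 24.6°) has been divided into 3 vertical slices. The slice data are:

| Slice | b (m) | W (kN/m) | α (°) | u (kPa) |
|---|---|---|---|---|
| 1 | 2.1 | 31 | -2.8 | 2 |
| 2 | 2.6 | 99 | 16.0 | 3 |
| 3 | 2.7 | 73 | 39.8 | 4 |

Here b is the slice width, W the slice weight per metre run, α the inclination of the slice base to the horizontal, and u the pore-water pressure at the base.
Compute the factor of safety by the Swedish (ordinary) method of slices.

Ordinary method of slices: FS = Σ[c'·Δl_i + (W_i cosα_i − u_i·Δl_i)·tanφ'] / Σ W_i sinα_i, with Δl_i = b_i / cosα_i.
Slice 1: Δl = 2.1/cos(-2.8°) = 2.103 m; N'_1 = 31·cos(-2.8°) − 2·2.103 = 26.8; c'Δl = 24.18; W sinα = -1.5
Slice 2: Δl = 2.6/cos16.0° = 2.705 m; N'_2 = 99·cos16.0° − 3·2.705 = 87.1; c'Δl = 31.10; W sinα = 27.3
Slice 3: Δl = 2.7/cos39.8° = 3.514 m; N'_3 = 73·cos39.8° − 4·3.514 = 42.0; c'Δl = 40.41; W sinα = 46.7
Σc'Δl = 95.7 kN/m; ΣN' = 155.8 kN/m; ΣW sinα = 72.5 kN/m
Resisting = 95.7 + 155.8·tan24.6° = 95.7 + 71.3 = 167.0 kN/m
FS = 167.0 / 72.5 = 2.304

FS = 2.30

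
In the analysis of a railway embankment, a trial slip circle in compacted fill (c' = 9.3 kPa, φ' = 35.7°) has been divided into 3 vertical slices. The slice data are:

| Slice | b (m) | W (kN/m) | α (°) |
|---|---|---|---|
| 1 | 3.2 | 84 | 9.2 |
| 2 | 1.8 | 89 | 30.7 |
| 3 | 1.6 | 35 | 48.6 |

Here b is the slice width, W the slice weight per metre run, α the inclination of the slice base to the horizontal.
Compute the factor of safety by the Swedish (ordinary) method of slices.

Ordinary method of slices: FS = Σ[c'·Δl_i + (W_i cosα_i)·tanφ'] / Σ W_i sinα_i, with Δl_i = b_i / cosα_i.
Slice 1: Δl = 3.2/cos9.2° = 3.242 m; N'_1 = 84·cos9.2° = 82.9; c'Δl = 30.15; W sinα = 13.4
Slice 2: Δl = 1.8/cos30.7° = 2.093 m; N'_2 = 89·cos30.7° = 76.5; c'Δl = 19.47; W sinα = 45.4
Slice 3: Δl = 1.6/cos48.6° = 2.419 m; N'_3 = 35·cos48.6° = 23.1; c'Δl = 22.50; W sinα = 26.3
Σc'Δl = 72.1 kN/m; ΣN' = 182.6 kN/m; ΣW sinα = 85.1 kN/m
Resisting = 72.1 + 182.6·tan35.7° = 72.1 + 131.2 = 203.3 kN/m
FS = 203.3 / 85.1 = 2.389

FS = 2.39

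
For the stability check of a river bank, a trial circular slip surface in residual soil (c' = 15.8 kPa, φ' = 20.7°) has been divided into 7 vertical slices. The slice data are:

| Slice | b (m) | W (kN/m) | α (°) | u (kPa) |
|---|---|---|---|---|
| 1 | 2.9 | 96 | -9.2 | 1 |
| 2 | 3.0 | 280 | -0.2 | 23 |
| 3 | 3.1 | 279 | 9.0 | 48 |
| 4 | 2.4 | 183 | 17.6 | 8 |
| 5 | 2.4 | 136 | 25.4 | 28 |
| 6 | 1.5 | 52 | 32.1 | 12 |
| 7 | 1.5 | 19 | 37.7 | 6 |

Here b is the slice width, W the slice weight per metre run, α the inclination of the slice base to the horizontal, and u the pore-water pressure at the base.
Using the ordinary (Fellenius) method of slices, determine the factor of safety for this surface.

FS = 2.95

Ordinary method of slices: FS = Σ[c'·Δl_i + (W_i cosα_i − u_i·Δl_i)·tanφ'] / Σ W_i sinα_i, with Δl_i = b_i / cosα_i.
Slice 1: Δl = 2.9/cos(-9.2°) = 2.938 m; N'_1 = 96·cos(-9.2°) − 1·2.938 = 91.8; c'Δl = 46.42; W sinα = -15.3
Slice 2: Δl = 3.0/cos(-0.2°) = 3.000 m; N'_2 = 280·cos(-0.2°) − 23·3.000 = 211.0; c'Δl = 47.40; W sinα = -1.0
Slice 3: Δl = 3.1/cos9.0° = 3.139 m; N'_3 = 279·cos9.0° − 48·3.139 = 124.9; c'Δl = 49.59; W sinα = 43.6
Slice 4: Δl = 2.4/cos17.6° = 2.518 m; N'_4 = 183·cos17.6° − 8·2.518 = 154.3; c'Δl = 39.78; W sinα = 55.3
Slice 5: Δl = 2.4/cos25.4° = 2.657 m; N'_5 = 136·cos25.4° − 28·2.657 = 48.5; c'Δl = 41.98; W sinα = 58.3
Slice 6: Δl = 1.5/cos32.1° = 1.771 m; N'_6 = 52·cos32.1° − 12·1.771 = 22.8; c'Δl = 27.98; W sinα = 27.6
Slice 7: Δl = 1.5/cos37.7° = 1.896 m; N'_7 = 19·cos37.7° − 6·1.896 = 3.7; c'Δl = 29.95; W sinα = 11.6
Σc'Δl = 283.1 kN/m; ΣN' = 656.9 kN/m; ΣW sinα = 180.2 kN/m
Resisting = 283.1 + 656.9·tan20.7° = 283.1 + 248.2 = 531.3 kN/m
FS = 531.3 / 180.2 = 2.948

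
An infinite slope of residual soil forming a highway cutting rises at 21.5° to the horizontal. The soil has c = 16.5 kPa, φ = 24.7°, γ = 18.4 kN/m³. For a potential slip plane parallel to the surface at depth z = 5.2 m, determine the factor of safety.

FS = 1.67

For an infinite slope with a slip plane parallel to the surface (no pore pressure): FS = [c + γz cos²β tanφ] / [γz sinβ cosβ].
γz = 18.4·5.2 = 95.68 kN/m²
Numerator = 16.5 + 95.68·cos²21.5°·tan24.7° = 16.5 + 95.68·0.8657·0.4599 = 54.597 kPa
Denominator = 95.68·sin21.5°·cos21.5° = 95.68·0.3665·0.9304 = 32.627 kPa
FS = 54.597 / 32.627 = 1.673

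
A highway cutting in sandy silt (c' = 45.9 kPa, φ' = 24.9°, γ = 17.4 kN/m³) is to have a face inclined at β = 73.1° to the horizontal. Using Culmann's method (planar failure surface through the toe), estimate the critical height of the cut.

Culmann's analysis gives the critical failure plane at α_cr = (β + φ')/2 = (73.1 + 24.9)/2 = 49.0°, and the critical height
H_c = (4c'/γ) · sinβ cosφ' / [1 − cos(β − φ')]
    = (4·45.9/17.4) · sin73.1°·cos24.9° / [1 − cos(48.2°)]
    = 10.552 · 0.9568·0.9070 / [1 − 0.6665]
    = 10.552 · 0.8679 / 0.3335
    = 27.46 m

H_c = 27.46 m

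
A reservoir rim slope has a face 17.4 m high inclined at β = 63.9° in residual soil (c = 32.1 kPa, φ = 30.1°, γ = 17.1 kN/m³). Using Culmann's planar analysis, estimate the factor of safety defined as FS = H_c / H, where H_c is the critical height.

H_c = (4c/γ) · sinβ cosφ / [1 − cos(β − φ)]
    = (4·32.1/17.1) · sin63.9°·cos30.1° / [1 − cos33.8°]
    = 7.509 · 0.7769 / 0.1690 = 34.52 m
FS = H_c / H = 34.52 / 17.4 = 1.984

FS = 1.98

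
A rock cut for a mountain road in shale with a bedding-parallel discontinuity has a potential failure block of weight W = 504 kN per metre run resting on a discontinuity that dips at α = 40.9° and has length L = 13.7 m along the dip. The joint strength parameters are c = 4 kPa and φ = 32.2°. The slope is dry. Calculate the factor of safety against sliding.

Resolving the block weight along and normal to the plane and applying the Mohr–Coulomb strength on the joint:
N' = W cosα = 504·cos40.9° = 381.0 kN/m
Driving force T = W sinα = 504·sin40.9° = 330.0 kN/m
Resisting force R = c·L + N'·tanφ = 4·13.7 + 381.0·tan32.2° = 54.8 + 239.9 = 294.7 kN/m
FS = R / T = 294.7 / 330.0 = 0.893

FS = 0.89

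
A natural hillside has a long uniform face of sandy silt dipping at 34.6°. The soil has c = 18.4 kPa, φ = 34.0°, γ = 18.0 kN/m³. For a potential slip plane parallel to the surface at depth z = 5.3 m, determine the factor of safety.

For an infinite slope with a slip plane parallel to the surface (no pore pressure): FS = [c + γz cos²β tanφ] / [γz sinβ cosβ].
γz = 18.0·5.3 = 95.40 kN/m²
Numerator = 18.4 + 95.40·cos²34.6°·tan34.0° = 18.4 + 95.40·0.6776·0.6745 = 61.999 kPa
Denominator = 95.40·sin34.6°·cos34.6° = 95.40·0.5678·0.8231 = 44.591 kPa
FS = 61.999 / 44.591 = 1.390

FS = 1.39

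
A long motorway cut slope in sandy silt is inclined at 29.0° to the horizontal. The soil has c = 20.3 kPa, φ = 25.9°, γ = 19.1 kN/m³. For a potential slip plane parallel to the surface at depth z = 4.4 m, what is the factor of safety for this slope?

For an infinite slope with a slip plane parallel to the surface (no pore pressure): FS = [c + γz cos²β tanφ] / [γz sinβ cosβ].
γz = 19.1·4.4 = 84.04 kN/m²
Numerator = 20.3 + 84.04·cos²29.0°·tan25.9° = 20.3 + 84.04·0.7650·0.4856 = 51.516 kPa
Denominator = 84.04·sin29.0°·cos29.0° = 84.04·0.4848·0.8746 = 35.635 kPa
FS = 51.516 / 35.635 = 1.446

FS = 1.45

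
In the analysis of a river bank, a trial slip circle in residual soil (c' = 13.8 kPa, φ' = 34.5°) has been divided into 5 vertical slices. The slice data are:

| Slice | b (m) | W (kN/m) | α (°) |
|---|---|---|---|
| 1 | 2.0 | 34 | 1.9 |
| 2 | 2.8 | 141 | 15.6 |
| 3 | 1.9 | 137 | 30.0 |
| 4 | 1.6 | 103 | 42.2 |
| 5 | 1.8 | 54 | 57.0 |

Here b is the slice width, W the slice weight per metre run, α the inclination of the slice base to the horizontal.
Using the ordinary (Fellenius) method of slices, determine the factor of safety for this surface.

Ordinary method of slices: FS = Σ[c'·Δl_i + (W_i cosα_i)·tanφ'] / Σ W_i sinα_i, with Δl_i = b_i / cosα_i.
Slice 1: Δl = 2.0/cos1.9° = 2.001 m; N'_1 = 34·cos1.9° = 34.0; c'Δl = 27.62; W sinα = 1.1
Slice 2: Δl = 2.8/cos15.6° = 2.907 m; N'_2 = 141·cos15.6° = 135.8; c'Δl = 40.12; W sinα = 37.9
Slice 3: Δl = 1.9/cos30.0° = 2.194 m; N'_3 = 137·cos30.0° = 118.6; c'Δl = 30.28; W sinα = 68.5
Slice 4: Δl = 1.6/cos42.2° = 2.160 m; N'_4 = 103·cos42.2° = 76.3; c'Δl = 29.81; W sinα = 69.2
Slice 5: Δl = 1.8/cos57.0° = 3.305 m; N'_5 = 54·cos57.0° = 29.4; c'Δl = 45.61; W sinα = 45.3
Σc'Δl = 173.4 kN/m; ΣN' = 394.1 kN/m; ΣW sinα = 222.0 kN/m
Resisting = 173.4 + 394.1·tan34.5° = 173.4 + 270.9 = 444.3 kN/m
FS = 444.3 / 222.0 = 2.001

FS = 2.00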